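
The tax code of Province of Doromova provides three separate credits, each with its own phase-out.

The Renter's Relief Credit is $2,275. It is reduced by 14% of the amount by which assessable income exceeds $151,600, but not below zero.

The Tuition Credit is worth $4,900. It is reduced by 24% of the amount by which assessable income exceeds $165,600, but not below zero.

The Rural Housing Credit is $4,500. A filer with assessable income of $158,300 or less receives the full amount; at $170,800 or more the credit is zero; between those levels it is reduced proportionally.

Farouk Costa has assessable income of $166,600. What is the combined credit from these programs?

Renter's Relief Credit: 14% of the $15,000 excess over $151,600 is $2,100; credit = $2,275 − $2,100 = $175.
Tuition Credit: 24% of the $1,000 excess over $165,600 is $240; credit = $4,900 − $240 = $4,660.
Rural Housing Credit: $166,600 is $8,300 into a $12,500 phase-out range, leaving 4,200/12,500 of the credit: $4,500 × 4,200/12,500 = $1,512.
Total: $175 + $4,660 + $1,512 = $6,347.

$6,347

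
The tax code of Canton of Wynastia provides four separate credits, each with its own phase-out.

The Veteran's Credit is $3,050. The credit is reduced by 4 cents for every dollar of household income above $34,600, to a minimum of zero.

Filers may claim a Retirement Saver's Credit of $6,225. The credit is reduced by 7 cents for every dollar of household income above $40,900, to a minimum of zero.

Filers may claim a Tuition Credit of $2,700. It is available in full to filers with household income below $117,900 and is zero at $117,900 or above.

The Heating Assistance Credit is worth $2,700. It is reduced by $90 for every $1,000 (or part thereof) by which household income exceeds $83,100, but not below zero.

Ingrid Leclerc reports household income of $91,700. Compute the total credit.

$8,025

Veteran's Credit: 4% of the $57,100 excess over $34,600 is $2,284; credit = $3,050 − $2,284 = $766.
Retirement Saver's Credit: 7% of the $50,800 excess over $40,900 is $3,556; credit = $6,225 − $3,556 = $2,669.
Tuition Credit: $91,700 is below the $117,900 cutoff, so the full $2,700 applies.
Heating Assistance Credit: income exceeds $83,100 by $8,600, which is 9 full-or-partial $1,000 increments; reduction = 9 × $90 = $810, leaving $1,890.
Total: $766 + $2,669 + $2,700 + $1,890 = $8,025.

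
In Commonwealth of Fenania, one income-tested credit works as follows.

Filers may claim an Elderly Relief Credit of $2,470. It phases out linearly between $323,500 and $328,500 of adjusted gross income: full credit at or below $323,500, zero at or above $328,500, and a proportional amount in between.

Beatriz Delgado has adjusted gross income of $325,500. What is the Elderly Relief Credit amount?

Elderly Relief Credit: $325,500 is $2,000 into a $5,000 phase-out range, leaving 3,000/5,000 of the credit: $2,470 × 3,000/5,000 = $1,482.

$1,482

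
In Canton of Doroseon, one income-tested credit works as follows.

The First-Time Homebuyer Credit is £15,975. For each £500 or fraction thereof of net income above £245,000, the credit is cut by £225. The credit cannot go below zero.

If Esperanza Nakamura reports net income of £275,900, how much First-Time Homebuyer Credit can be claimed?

First-Time Homebuyer Credit: income exceeds £245,000 by £30,900, which is 62 full-or-partial £500 increments; reduction = 62 × £225 = £13,950, leaving £2,025.

£2,025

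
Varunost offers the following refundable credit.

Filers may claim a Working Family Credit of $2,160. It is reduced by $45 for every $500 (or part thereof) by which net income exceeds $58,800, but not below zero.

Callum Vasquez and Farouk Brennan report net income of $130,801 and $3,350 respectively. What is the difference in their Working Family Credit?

Callum ($130,801): Working Family Credit: income exceeds $58,800 by $72,001 → 145 increments × $45 = $6,525 ≥ base, so the credit is $0.
Farouk ($3,350): Working Family Credit: $3,350 is at or below the $58,800 threshold, so the full $2,160 applies.
Difference: |$0 − $2,160| = $2,160.

$2,160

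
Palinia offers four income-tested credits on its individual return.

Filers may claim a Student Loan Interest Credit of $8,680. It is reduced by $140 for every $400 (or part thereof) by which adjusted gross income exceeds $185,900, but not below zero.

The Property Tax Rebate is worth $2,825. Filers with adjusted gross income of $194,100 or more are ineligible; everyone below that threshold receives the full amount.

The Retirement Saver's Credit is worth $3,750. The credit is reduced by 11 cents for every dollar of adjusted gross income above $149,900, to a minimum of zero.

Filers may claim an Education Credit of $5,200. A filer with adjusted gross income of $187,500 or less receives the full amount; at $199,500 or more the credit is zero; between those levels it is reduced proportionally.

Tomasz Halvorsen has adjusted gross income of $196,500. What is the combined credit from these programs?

Student Loan Interest Credit: income exceeds $185,900 by $10,600, which is 27 full-or-partial $400 increments; reduction = 27 × $140 = $3,780, leaving $4,900.
Property Tax Rebate: $196,500 meets or exceeds the $194,100 cutoff, so the credit is $0.
Retirement Saver's Credit: 11% of the $46,600 excess over $149,900 is $5,126 ≥ base, so the credit is $0.
Education Credit: $196,500 is $9,000 into a $12,000 phase-out range, leaving 3,000/12,000 of the credit: $5,200 × 3,000/12,000 = $1,300.
Total: $4,900 + $0 + $0 + $1,300 = $6,200.

$6,200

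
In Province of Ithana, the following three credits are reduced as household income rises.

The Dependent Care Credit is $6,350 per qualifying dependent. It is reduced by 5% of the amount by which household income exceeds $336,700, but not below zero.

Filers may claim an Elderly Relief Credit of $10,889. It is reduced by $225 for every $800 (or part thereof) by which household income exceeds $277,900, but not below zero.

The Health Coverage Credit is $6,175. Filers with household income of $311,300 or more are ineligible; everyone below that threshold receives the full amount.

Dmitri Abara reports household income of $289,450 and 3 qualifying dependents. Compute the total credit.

Dependent Care Credit: base = 3 × $6,350 = $19,050. $289,450 is at or below the $336,700 threshold, so the full $19,050 applies.
Elderly Relief Credit: income exceeds $277,900 by $11,550, which is 15 full-or-partial $800 increments; reduction = 15 × $225 = $3,375, leaving $7,514.
Health Coverage Credit: $289,450 is below the $311,300 cutoff, so the full $6,175 applies.
Total: $19,050 + $7,514 + $6,175 = $32,739.

$32,739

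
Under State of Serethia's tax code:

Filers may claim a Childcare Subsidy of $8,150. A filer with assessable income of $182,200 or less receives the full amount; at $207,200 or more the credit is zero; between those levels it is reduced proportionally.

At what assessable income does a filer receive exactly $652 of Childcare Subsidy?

$205,200

$652 is 652/8,150 of the full $8,150, so 7,498/8,150 of the $25,000 range has been used: income = $182,200 + $25,000 × 7,498/8,150 = $205,200.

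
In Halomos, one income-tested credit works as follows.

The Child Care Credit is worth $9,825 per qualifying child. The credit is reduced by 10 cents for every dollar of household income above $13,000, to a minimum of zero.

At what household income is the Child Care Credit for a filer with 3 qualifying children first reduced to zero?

Full credit = 3 × $9,825 = $29,475.
The credit falls by 10% of each dollar above $13,000, so it reaches zero when the excess is $29,475 / 10% = $294,750: income = $13,000 + $294,750 = $307,750.

$307,750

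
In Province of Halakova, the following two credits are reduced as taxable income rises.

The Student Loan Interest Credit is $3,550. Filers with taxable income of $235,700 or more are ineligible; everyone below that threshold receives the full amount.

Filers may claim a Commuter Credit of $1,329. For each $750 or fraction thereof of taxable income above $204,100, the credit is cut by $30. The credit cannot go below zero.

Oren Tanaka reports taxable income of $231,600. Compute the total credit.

$3,769

Student Loan Interest Credit: $231,600 is below the $235,700 cutoff, so the full $3,550 applies.
Commuter Credit: income exceeds $204,100 by $27,500, which is 37 full-or-partial $750 increments; reduction = 37 × $30 = $1,110, leaving $219.
Total: $3,550 + $219 = $3,769.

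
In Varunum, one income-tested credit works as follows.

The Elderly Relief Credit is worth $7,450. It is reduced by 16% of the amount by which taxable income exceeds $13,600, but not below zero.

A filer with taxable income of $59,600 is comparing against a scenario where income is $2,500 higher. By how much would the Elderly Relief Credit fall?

At $59,600 — 16% of the $46,000 excess over $13,600 is $7,360; credit = $7,450 − $7,360 = $90.
At $62,100 — 16% of the $48,500 excess over $13,600 is $7,760 ≥ base, so the credit is $0.
Lost: $90 − $0 = $90.

$90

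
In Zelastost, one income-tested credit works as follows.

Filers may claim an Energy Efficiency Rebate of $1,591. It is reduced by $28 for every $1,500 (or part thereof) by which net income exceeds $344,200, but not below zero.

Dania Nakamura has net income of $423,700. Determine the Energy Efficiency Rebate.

$107

Energy Efficiency Rebate: income exceeds $344,200 by $79,500, which is 53 full-or-partial $1,500 increments; reduction = 53 × $28 = $1,484, leaving $107.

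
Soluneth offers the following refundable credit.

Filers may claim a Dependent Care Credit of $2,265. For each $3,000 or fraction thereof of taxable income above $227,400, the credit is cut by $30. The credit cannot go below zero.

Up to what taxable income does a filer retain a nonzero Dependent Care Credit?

After 75 increments the reduction is 75 × $30 = $2,250, leaving $15; one more increment wipes it out. Increment 75 ends at excess 75 × $3,000 = $225,000, so the highest qualifying income is $227,400 + $225,000 = $452,400.

$452,400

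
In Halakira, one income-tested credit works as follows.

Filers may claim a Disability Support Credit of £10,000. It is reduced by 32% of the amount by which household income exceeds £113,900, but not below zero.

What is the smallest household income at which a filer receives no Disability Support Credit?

£145,150

The credit falls by 32% of each pound above £113,900, so it reaches zero when the excess is £10,000 / 32% = £31,250: income = £113,900 + £31,250 = £145,150.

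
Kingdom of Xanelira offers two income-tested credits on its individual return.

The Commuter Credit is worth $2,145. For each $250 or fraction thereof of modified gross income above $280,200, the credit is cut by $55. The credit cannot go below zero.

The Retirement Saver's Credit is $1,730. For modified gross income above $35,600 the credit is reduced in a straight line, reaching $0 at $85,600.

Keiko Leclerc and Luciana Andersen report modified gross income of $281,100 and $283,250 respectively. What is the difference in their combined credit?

$495

Keiko ($281,100): Commuter Credit: income exceeds $280,200 by $900, which is 4 full-or-partial $250 increments; reduction = 4 × $55 = $220, leaving $1,925. Retirement Saver's Credit: $281,100 is at or above $85,600, so the credit is $0. total $1,925 + $0 = $1,925
Luciana ($283,250): Commuter Credit: income exceeds $280,200 by $3,050, which is 13 full-or-partial $250 increments; reduction = 13 × $55 = $715, leaving $1,430. Retirement Saver's Credit: $283,250 is at or above $85,600, so the credit is $0. total $1,430 + $0 = $1,430
Difference: |$1,925 − $1,430| = $495.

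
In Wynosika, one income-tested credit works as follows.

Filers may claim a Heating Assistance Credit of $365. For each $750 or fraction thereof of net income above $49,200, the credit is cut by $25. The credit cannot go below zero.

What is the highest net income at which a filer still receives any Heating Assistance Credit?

$59,700

After 14 increments the reduction is 14 × $25 = $350, leaving $15; one more increment wipes it out. Increment 14 ends at excess 14 × $750 = $10,500, so the highest qualifying income is $49,200 + $10,500 = $59,700.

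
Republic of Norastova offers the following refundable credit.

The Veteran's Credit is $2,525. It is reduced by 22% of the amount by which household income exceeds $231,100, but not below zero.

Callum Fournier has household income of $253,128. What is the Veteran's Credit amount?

$0

Veteran's Credit: 22% of the $22,028 excess over $231,100 is $4,846.16 ≥ base, so the credit is $0.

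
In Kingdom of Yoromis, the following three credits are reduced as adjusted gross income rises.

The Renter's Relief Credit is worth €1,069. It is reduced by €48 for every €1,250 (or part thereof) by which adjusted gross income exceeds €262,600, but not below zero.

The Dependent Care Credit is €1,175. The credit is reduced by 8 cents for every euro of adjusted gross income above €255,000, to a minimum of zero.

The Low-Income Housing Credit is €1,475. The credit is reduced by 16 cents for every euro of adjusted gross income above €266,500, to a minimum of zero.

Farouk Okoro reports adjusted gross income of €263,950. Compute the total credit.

€2,907

Renter's Relief Credit: income exceeds €262,600 by €1,350, which is 2 full-or-partial €1,250 increments; reduction = 2 × €48 = €96, leaving €973.
Dependent Care Credit: 8% of the €8,950 excess over €255,000 is €716; credit = €1,175 − €716 = €459.
Low-Income Housing Credit: €263,950 is at or below the €266,500 threshold, so the full €1,475 applies.
Total: €973 + €459 + €1,475 = €2,907.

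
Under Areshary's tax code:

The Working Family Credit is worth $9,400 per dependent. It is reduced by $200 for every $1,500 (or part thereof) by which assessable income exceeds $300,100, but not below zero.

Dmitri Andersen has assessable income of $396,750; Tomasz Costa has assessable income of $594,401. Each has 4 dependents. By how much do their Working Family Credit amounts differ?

$24,600

Dmitri ($396,750): Working Family Credit: base = 4 × $9,400 = $37,600. income exceeds $300,100 by $96,650, which is 65 full-or-partial $1,500 increments; reduction = 65 × $200 = $13,000, leaving $24,600.
Tomasz ($594,401): Working Family Credit: base = 4 × $9,400 = $37,600. income exceeds $300,100 by $294,301 → 197 increments × $200 = $39,400 ≥ base, so the credit is $0.
Difference: |$24,600 − $0| = $24,600.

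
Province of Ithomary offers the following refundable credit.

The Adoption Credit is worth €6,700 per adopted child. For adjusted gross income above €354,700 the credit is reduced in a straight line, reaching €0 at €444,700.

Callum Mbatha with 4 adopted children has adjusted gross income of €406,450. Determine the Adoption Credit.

Adoption Credit: base = 4 × €6,700 = €26,800. €406,450 is €51,750 into a €90,000 phase-out range, leaving 38,250/90,000 of the credit: €26,800 × 38,250/90,000 = €11,390.

€11,390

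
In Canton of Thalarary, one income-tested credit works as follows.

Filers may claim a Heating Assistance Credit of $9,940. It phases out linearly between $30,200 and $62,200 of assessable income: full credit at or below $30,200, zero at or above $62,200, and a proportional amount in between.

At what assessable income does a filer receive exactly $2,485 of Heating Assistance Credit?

$54,200

$2,485 is 2,485/9,940 of the full $9,940, so 7,455/9,940 of the $32,000 range has been used: income = $30,200 + $32,000 × 7,455/9,940 = $54,200.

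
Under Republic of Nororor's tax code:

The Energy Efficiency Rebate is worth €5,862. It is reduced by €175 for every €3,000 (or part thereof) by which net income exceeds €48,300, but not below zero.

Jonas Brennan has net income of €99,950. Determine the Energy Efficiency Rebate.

€2,712

Energy Efficiency Rebate: income exceeds €48,300 by €51,650, which is 18 full-or-partial €3,000 increments; reduction = 18 × €175 = €3,150, leaving €2,712.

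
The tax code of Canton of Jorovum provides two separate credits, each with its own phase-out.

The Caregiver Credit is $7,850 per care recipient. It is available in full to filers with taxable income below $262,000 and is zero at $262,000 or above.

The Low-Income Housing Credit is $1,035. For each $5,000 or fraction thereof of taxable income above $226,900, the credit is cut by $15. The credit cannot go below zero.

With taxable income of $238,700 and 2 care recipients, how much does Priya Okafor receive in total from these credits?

Caregiver Credit: base = 2 × $7,850 = $15,700. $238,700 is below the $262,000 cutoff, so the full $15,700 applies.
Low-Income Housing Credit: income exceeds $226,900 by $11,800, which is 3 full-or-partial $5,000 increments; reduction = 3 × $15 = $45, leaving $990.
Total: $15,700 + $990 = $16,690.

$16,690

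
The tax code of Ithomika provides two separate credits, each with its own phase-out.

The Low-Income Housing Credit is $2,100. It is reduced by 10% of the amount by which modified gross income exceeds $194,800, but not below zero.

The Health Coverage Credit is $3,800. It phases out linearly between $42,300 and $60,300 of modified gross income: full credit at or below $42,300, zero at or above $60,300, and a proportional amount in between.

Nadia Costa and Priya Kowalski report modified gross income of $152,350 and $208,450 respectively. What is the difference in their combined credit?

Nadia ($152,350): Low-Income Housing Credit: $152,350 is at or below the $194,800 threshold, so the full $2,100 applies. Health Coverage Credit: $152,350 is at or above $60,300, so the credit is $0. total $2,100 + $0 = $2,100
Priya ($208,450): Low-Income Housing Credit: 10% of the $13,650 excess over $194,800 is $1,365; credit = $2,100 − $1,365 = $735. Health Coverage Credit: $208,450 is at or above $60,300, so the credit is $0. total $735 + $0 = $735
Difference: |$2,100 − $735| = $1,365.

$1,365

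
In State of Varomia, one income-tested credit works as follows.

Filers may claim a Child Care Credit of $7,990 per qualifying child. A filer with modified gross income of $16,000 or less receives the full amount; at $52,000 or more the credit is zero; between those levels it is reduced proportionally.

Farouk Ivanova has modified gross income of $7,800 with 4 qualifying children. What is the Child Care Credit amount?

Child Care Credit: base = 4 × $7,990 = $31,960. $7,800 is at or below the $16,000 threshold, so the full $31,960 applies.

$31,960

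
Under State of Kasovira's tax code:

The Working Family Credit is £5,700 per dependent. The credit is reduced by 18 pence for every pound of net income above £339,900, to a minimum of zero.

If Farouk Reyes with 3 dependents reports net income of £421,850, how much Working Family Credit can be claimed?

£2,349

Working Family Credit: base = 3 × £5,700 = £17,100. 18% of the £81,950 excess over £339,900 is £14,751; credit = £17,100 − £14,751 = £2,349.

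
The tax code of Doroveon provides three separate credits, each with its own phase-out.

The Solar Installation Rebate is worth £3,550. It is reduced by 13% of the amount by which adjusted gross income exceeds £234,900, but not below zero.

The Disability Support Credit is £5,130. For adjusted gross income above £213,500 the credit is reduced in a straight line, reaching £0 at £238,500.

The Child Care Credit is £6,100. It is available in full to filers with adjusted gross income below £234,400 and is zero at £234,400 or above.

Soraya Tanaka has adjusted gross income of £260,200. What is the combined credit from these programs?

£261

Solar Installation Rebate: 13% of the £25,300 excess over £234,900 is £3,289; credit = £3,550 − £3,289 = £261.
Disability Support Credit: £260,200 is at or above £238,500, so the credit is £0.
Child Care Credit: £260,200 meets or exceeds the £234,400 cutoff, so the credit is £0.
Total: £261 + £0 + £0 = £261.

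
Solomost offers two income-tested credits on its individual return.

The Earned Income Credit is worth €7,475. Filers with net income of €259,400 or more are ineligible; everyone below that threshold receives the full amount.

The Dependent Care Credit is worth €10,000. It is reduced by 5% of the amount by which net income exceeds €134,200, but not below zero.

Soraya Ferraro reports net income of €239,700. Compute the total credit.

€12,200

Earned Income Credit: €239,700 is below the €259,400 cutoff, so the full €7,475 applies.
Dependent Care Credit: 5% of the €105,500 excess over €134,200 is €5,275; credit = €10,000 − €5,275 = €4,725.
Total: €7,475 + €4,725 = €12,200.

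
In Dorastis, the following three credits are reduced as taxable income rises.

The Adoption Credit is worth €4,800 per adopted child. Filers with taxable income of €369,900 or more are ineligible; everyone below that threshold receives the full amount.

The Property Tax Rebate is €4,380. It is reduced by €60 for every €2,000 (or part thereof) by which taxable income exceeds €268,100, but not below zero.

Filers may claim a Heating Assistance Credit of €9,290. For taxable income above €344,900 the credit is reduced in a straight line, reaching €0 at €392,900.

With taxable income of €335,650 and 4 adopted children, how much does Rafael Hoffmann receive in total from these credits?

Adoption Credit: base = 4 × €4,800 = €19,200. €335,650 is below the €369,900 cutoff, so the full €19,200 applies.
Property Tax Rebate: income exceeds €268,100 by €67,550, which is 34 full-or-partial €2,000 increments; reduction = 34 × €60 = €2,040, leaving €2,340.
Heating Assistance Credit: €335,650 is at or below the €344,900 threshold, so the full €9,290 applies.
Total: €19,200 + €2,340 + €9,290 = €30,830.

€30,830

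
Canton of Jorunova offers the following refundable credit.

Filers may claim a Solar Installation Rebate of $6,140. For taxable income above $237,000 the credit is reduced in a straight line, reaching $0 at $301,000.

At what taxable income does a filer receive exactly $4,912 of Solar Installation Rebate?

$4,912 is 4,912/6,140 of the full $6,140, so 1,228/6,140 of the $64,000 range has been used: income = $237,000 + $64,000 × 1,228/6,140 = $249,800.

$249,800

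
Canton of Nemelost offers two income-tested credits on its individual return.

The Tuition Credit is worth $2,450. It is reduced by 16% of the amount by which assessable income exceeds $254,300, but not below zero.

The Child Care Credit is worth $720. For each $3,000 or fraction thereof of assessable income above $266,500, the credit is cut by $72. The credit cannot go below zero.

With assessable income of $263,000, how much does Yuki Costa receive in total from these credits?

$1,778

Tuition Credit: 16% of the $8,700 excess over $254,300 is $1,392; credit = $2,450 − $1,392 = $1,058.
Child Care Credit: $263,000 is at or below the $266,500 threshold, so the full $720 applies.
Total: $1,058 + $720 = $1,778.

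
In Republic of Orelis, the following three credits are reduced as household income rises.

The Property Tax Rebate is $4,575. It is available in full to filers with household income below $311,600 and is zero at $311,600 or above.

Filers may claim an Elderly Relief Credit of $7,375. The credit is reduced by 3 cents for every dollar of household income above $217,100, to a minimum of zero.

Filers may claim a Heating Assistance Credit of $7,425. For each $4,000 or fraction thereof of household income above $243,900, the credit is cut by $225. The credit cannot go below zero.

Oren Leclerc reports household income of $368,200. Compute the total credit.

$3,067

Property Tax Rebate: $368,200 meets or exceeds the $311,600 cutoff, so the credit is $0.
Elderly Relief Credit: 3% of the $151,100 excess over $217,100 is $4,533; credit = $7,375 − $4,533 = $2,842.
Heating Assistance Credit: income exceeds $243,900 by $124,300, which is 32 full-or-partial $4,000 increments; reduction = 32 × $225 = $7,200, leaving $225.
Total: $0 + $2,842 + $225 = $3,067.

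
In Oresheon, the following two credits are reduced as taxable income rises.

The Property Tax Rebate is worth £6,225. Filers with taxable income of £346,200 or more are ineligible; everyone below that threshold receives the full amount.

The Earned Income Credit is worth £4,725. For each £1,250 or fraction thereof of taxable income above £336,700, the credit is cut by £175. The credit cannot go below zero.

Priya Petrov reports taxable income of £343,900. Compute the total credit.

Property Tax Rebate: £343,900 is below the £346,200 cutoff, so the full £6,225 applies.
Earned Income Credit: income exceeds £336,700 by £7,200, which is 6 full-or-partial £1,250 increments; reduction = 6 × £175 = £1,050, leaving £3,675.
Total: £6,225 + £3,675 = £9,900.

£9,900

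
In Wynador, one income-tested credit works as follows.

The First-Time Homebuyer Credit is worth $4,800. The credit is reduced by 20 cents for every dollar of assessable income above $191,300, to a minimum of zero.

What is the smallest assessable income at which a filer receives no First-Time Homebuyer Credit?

$215,300

The credit falls by 20% of each dollar above $191,300, so it reaches zero when the excess is $4,800 / 20% = $24,000: income = $191,300 + $24,000 = $215,300.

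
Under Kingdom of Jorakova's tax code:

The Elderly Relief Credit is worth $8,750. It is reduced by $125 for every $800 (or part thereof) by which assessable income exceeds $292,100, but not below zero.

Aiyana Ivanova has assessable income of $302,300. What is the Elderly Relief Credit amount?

$7,125

Elderly Relief Credit: income exceeds $292,100 by $10,200, which is 13 full-or-partial $800 increments; reduction = 13 × $125 = $1,625, leaving $7,125.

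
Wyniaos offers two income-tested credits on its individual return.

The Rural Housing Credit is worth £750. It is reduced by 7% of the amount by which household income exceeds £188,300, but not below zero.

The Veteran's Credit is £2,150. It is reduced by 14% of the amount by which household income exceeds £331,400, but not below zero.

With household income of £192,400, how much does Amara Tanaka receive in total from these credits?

£2,613

Rural Housing Credit: 7% of the £4,100 excess over £188,300 is £287; credit = £750 − £287 = £463.
Veteran's Credit: £192,400 is at or below the £331,400 threshold, so the full £2,150 applies.
Total: £463 + £2,150 = £2,613.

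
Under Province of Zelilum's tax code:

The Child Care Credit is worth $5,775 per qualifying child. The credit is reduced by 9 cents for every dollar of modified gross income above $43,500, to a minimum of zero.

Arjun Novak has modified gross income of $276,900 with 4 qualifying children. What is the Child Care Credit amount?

$2,094

Child Care Credit: base = 4 × $5,775 = $23,100. 9% of the $233,400 excess over $43,500 is $21,006; credit = $23,100 − $21,006 = $2,094.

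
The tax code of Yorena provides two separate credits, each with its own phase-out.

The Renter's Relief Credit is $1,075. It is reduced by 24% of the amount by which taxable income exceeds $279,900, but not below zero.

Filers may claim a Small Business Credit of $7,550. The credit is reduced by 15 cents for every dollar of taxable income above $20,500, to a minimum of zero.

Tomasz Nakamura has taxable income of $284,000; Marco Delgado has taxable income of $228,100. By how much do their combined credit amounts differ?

$984

Tomasz ($284,000): Renter's Relief Credit: 24% of the $4,100 excess over $279,900 is $984; credit = $1,075 − $984 = $91. Small Business Credit: 15% of the $263,500 excess over $20,500 is $39,525 ≥ base, so the credit is $0. total $91 + $0 = $91
Marco ($228,100): Renter's Relief Credit: $228,100 is at or below the $279,900 threshold, so the full $1,075 applies. Small Business Credit: 15% of the $207,600 excess over $20,500 is $31,140 ≥ base, so the credit is $0. total $1,075 + $0 = $1,075
Difference: |$91 − $1,075| = $984.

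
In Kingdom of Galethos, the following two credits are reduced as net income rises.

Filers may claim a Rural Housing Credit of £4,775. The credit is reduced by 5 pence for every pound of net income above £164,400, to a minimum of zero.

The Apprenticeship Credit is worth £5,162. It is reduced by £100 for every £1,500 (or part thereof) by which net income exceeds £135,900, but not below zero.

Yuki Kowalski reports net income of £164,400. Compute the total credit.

Rural Housing Credit: £164,400 is at or below the £164,400 threshold, so the full £4,775 applies.
Apprenticeship Credit: income exceeds £135,900 by £28,500, which is 19 full-or-partial £1,500 increments; reduction = 19 × £100 = £1,900, leaving £3,262.
Total: £4,775 + £3,262 = £8,037.

£8,037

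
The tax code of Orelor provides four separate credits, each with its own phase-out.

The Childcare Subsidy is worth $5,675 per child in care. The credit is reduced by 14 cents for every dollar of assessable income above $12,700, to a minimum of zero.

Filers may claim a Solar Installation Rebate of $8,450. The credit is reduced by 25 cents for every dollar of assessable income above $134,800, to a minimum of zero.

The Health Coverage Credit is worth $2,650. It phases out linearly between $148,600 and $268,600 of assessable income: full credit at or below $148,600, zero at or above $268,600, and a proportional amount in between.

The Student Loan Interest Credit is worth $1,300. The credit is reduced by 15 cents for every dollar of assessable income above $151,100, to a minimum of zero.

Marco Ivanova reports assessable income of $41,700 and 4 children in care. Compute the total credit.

$31,040

Childcare Subsidy: base = 4 × $5,675 = $22,700. 14% of the $29,000 excess over $12,700 is $4,060; credit = $22,700 − $4,060 = $18,640.
Solar Installation Rebate: $41,700 is at or below the $134,800 threshold, so the full $8,450 applies.
Health Coverage Credit: $41,700 is at or below the $148,600 threshold, so the full $2,650 applies.
Student Loan Interest Credit: $41,700 is at or below the $151,100 threshold, so the full $1,300 applies.
Total: $18,640 + $8,450 + $2,650 + $1,300 = $31,040.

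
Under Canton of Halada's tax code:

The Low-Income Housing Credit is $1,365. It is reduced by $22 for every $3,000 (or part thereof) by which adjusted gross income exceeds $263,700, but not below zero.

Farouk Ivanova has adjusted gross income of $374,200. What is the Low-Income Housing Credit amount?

$551

Low-Income Housing Credit: income exceeds $263,700 by $110,500, which is 37 full-or-partial $3,000 increments; reduction = 37 × $22 = $814, leaving $551.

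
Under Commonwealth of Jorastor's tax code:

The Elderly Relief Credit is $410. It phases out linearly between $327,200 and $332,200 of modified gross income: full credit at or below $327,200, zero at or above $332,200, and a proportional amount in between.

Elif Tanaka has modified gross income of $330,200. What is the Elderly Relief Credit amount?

Elderly Relief Credit: $330,200 is $3,000 into a $5,000 phase-out range, leaving 2,000/5,000 of the credit: $410 × 2,000/5,000 = $164.

$164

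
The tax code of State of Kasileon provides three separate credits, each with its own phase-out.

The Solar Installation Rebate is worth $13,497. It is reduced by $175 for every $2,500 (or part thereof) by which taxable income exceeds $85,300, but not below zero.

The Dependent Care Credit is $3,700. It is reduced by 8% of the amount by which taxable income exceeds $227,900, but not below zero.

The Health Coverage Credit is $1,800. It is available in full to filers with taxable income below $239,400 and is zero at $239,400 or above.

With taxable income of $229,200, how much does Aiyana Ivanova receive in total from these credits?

Solar Installation Rebate: income exceeds $85,300 by $143,900, which is 58 full-or-partial $2,500 increments; reduction = 58 × $175 = $10,150, leaving $3,347.
Dependent Care Credit: 8% of the $1,300 excess over $227,900 is $104; credit = $3,700 − $104 = $3,596.
Health Coverage Credit: $229,200 is below the $239,400 cutoff, so the full $1,800 applies.
Total: $3,347 + $3,596 + $1,800 = $8,743.

$8,743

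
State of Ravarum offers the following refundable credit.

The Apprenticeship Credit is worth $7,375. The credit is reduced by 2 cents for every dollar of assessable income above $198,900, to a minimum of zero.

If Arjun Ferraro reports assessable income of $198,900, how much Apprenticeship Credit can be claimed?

$7,375

Apprenticeship Credit: $198,900 is at or below the $198,900 threshold, so the full $7,375 applies.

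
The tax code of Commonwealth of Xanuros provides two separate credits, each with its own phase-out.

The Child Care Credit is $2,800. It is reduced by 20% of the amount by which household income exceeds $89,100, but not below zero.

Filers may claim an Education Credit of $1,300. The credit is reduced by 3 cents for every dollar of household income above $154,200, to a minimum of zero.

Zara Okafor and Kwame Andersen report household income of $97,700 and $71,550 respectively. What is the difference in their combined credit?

Zara ($97,700): Child Care Credit: 20% of the $8,600 excess over $89,100 is $1,720; credit = $2,800 − $1,720 = $1,080. Education Credit: $97,700 is at or below the $154,200 threshold, so the full $1,300 applies. total $1,080 + $1,300 = $2,380
Kwame ($71,550): Child Care Credit: $71,550 is at or below the $89,100 threshold, so the full $2,800 applies. Education Credit: $71,550 is at or below the $154,200 threshold, so the full $1,300 applies. total $2,800 + $1,300 = $4,100
Difference: |$2,380 − $4,100| = $1,720.

$1,720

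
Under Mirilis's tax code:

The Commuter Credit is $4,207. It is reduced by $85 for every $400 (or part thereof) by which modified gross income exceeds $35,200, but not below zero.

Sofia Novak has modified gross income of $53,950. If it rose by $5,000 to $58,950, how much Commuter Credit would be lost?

At $53,950 — income exceeds $35,200 by $18,750, which is 47 full-or-partial $400 increments; reduction = 47 × $85 = $3,995, leaving $212.
At $58,950 — income exceeds $35,200 by $23,750 → 60 increments × $85 = $5,100 ≥ base, so the credit is $0.
Lost: $212 − $0 = $212.

$212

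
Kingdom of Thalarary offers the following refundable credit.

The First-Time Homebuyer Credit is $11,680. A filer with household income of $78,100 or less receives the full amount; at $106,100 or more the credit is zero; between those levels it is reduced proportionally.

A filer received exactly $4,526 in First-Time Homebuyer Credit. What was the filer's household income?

$4,526 is 4,526/11,680 of the full $11,680, so 7,154/11,680 of the $28,000 range has been used: income = $78,100 + $28,000 × 7,154/11,680 = $95,250.

$95,250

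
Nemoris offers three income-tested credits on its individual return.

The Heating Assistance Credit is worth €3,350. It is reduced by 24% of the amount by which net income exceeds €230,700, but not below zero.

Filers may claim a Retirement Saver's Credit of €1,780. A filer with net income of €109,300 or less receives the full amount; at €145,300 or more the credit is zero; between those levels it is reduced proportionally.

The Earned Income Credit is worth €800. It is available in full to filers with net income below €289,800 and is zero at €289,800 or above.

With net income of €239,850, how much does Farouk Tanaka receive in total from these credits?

€1,954

Heating Assistance Credit: 24% of the €9,150 excess over €230,700 is €2,196; credit = €3,350 − €2,196 = €1,154.
Retirement Saver's Credit: €239,850 is at or above €145,300, so the credit is €0.
Earned Income Credit: €239,850 is below the €289,800 cutoff, so the full €800 applies.
Total: €1,154 + €0 + €800 = €1,954.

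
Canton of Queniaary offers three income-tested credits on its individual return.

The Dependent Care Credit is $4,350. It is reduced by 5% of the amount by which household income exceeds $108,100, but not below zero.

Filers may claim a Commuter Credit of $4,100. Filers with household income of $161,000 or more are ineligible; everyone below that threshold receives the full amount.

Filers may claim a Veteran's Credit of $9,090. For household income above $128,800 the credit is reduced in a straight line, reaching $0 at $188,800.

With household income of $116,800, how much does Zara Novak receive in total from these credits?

Dependent Care Credit: 5% of the $8,700 excess over $108,100 is $435; credit = $4,350 − $435 = $3,915.
Commuter Credit: $116,800 is below the $161,000 cutoff, so the full $4,100 applies.
Veteran's Credit: $116,800 is at or below the $128,800 threshold, so the full $9,090 applies.
Total: $3,915 + $4,100 + $9,090 = $17,105.

$17,105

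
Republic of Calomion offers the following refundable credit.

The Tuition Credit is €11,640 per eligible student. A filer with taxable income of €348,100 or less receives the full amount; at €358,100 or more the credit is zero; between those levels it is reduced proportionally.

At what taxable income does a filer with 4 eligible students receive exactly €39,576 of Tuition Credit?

€349,600

Full credit = 4 × €11,640 = €46,560.
€39,576 is 39,576/46,560 of the full €46,560, so 6,984/46,560 of the €10,000 range has been used: income = €348,100 + €10,000 × 6,984/46,560 = €349,600.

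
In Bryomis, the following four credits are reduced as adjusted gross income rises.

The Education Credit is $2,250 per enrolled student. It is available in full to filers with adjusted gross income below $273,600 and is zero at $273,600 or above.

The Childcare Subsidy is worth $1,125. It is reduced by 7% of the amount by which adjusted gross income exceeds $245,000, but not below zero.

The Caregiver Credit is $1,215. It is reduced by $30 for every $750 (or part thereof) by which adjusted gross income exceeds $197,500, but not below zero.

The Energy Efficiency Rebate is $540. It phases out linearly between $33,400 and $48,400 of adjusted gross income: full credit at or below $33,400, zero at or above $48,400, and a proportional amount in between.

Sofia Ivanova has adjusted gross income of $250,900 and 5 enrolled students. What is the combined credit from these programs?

Education Credit: base = 5 × $2,250 = $11,250. $250,900 is below the $273,600 cutoff, so the full $11,250 applies.
Childcare Subsidy: 7% of the $5,900 excess over $245,000 is $413; credit = $1,125 − $413 = $712.
Caregiver Credit: income exceeds $197,500 by $53,400 → 72 increments × $30 = $2,160 ≥ base, so the credit is $0.
Energy Efficiency Rebate: $250,900 is at or above $48,400, so the credit is $0.
Total: $11,250 + $712 + $0 + $0 = $11,962.

$11,962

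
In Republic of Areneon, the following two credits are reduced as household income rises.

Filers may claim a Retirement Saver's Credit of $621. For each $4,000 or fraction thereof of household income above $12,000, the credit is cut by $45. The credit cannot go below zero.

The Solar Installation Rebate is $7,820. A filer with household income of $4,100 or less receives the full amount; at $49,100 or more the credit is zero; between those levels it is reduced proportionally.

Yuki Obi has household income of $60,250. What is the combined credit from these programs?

Retirement Saver's Credit: income exceeds $12,000 by $48,250, which is 13 full-or-partial $4,000 increments; reduction = 13 × $45 = $585, leaving $36.
Solar Installation Rebate: $60,250 is at or above $49,100, so the credit is $0.
Total: $36 + $0 = $36.

$36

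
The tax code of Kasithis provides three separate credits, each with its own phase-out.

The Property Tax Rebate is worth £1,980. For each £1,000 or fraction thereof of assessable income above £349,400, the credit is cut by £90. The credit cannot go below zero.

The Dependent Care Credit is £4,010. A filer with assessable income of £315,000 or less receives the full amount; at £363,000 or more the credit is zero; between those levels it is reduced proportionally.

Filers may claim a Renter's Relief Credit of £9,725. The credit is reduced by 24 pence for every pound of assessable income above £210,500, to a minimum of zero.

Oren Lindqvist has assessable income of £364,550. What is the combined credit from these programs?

£540

Property Tax Rebate: income exceeds £349,400 by £15,150, which is 16 full-or-partial £1,000 increments; reduction = 16 × £90 = £1,440, leaving £540.
Dependent Care Credit: £364,550 is at or above £363,000, so the credit is £0.
Renter's Relief Credit: 24% of the £154,050 excess over £210,500 is £36,972 ≥ base, so the credit is £0.
Total: £540 + £0 + £0 = £540.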